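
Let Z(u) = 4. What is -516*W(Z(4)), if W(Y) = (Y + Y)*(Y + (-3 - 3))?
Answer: 8256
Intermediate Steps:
W(Y) = 2*Y*(-6 + Y) (W(Y) = (2*Y)*(Y - 6) = (2*Y)*(-6 + Y) = 2*Y*(-6 + Y))
-516*W(Z(4)) = -1032*4*(-6 + 4) = -1032*4*(-2) = -516*(-16) = 8256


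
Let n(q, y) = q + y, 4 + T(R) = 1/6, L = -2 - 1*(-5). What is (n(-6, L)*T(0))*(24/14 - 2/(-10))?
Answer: 1541/70 ≈ 22.014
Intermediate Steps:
L = 3 (L = -2 + 5 = 3)
T(R) = -23/6 (T(R) = -4 + 1/6 = -23/6)
(n(-6, L)*T(0))*(24/14 - 2/(-10)) = ((-6 + 3)*(-23/6))*(24/14 - 2/(-10)) = (-3*(-23/6))*(24*(1/14) - 2*(-1/10)) = 23*(12/7 + 1/5)/2 = (23/2)*(67/35) = 1541/70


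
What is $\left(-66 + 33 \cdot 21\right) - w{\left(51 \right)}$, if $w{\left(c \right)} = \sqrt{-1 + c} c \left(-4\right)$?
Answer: $627 + 1020 \sqrt{2} \approx 2069.5$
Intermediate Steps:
$w{\left(c \right)} = - 4 c \sqrt{-1 + c}$ ($w{\left(c \right)} = c \sqrt{-1 + c} \left(-4\right) = - 4 c \sqrt{-1 + c}$)
$\left(-66 + 33 \cdot 21\right) - w{\left(51 \right)} = \left(-66 + 33 \cdot 21\right) - \left(-4\right) 51 \sqrt{-1 + 51} = \left(-66 + 693\right) - \left(-4\right) 51 \sqrt{50} = 627 - \left(-4\right) 51 \cdot 5 \sqrt{2} = 627 - - 1020 \sqrt{2} = 627 + 1020 \sqrt{2}$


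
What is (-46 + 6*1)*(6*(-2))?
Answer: 480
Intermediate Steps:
(-46 + 6*1)*(6*(-2)) = (-46 + 6)*(-12) = -40*(-12) = 480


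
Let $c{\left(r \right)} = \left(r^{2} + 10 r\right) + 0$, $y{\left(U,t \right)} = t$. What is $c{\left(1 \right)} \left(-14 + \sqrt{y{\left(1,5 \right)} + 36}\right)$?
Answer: $-154 + 11 \sqrt{41} \approx -83.566$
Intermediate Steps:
$c{\left(r \right)} = r^{2} + 10 r$
$c{\left(1 \right)} \left(-14 + \sqrt{y{\left(1,5 \right)} + 36}\right) = 1 \left(10 + 1\right) \left(-14 + \sqrt{5 + 36}\right) = 1 \cdot 11 \left(-14 + \sqrt{41}\right) = 11 \left(-14 + \sqrt{41}\right) = -154 + 11 \sqrt{41}$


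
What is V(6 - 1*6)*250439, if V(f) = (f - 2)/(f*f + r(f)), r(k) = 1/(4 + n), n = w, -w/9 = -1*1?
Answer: -6511414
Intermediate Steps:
w = 9 (w = -(-9) = -9*(-1) = 9)
n = 9
r(k) = 1/13 (r(k) = 1/(4 + 9) = 1/13)
V(f) = (-2 + f)/(1/13 + f**2) (V(f) = (f - 2)/(f*f + 1/13) = (-2 + f)/(f**2 + 1/13) = (-2 + f)/(1/13 + f**2))
V(6 - 1*6)*250439 = (13*(-2 + (6 - 1*6))/(1 + 13*(6 - 1*6)**2))*250439 = (13*(-2 + (6 - 6))/(1 + 13*(6 - 6)**2))*250439 = (13*(-2 + 0)/(1 + 13*0**2))*250439 = (13*(-2)/(1 + 13*0))*250439 = (13*(-2)/(1 + 0))*250439 = (13*(-2)/1)*250439 = (13*1*(-2))*250439 = -26*250439 = -6511414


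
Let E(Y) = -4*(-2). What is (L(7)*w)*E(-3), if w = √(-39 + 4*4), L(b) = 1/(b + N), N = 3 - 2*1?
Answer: I*√23 ≈ 4.7958*I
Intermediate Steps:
N = 1 (N = 3 - 2 = 1)
L(b) = 1/(1 + b) (L(b) = 1/(b + 1) = 1/(1 + b))
E(Y) = 8
w = I*√23 (w = √(-39 + 16) = √(-23) = I*√23 ≈ 4.7958*I)
(L(7)*w)*E(-3) = ((I*√23)/(1 + 7))*8 = ((I*√23)/8)*8 = (I*√23/8)*8 = I*√23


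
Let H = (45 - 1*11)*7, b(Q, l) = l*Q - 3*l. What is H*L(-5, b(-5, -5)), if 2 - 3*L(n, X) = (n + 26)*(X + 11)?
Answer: -254422/3 ≈ -84807.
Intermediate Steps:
b(Q, l) = -3*l + Q*l (b(Q, l) = Q*l - 3*l = -3*l + Q*l)
L(n, X) = ⅔ - (11 + X)*(26 + n)/3 (L(n, X) = ⅔ - (n + 26)*(X + 11)/3 = ⅔ - (26 + n)*(11 + X)/3 = ⅔ - (11 + X)*(26 + n)/3)
H = 238 (H = (45 - 11)*7 = 34*7 = 238)
H*L(-5, b(-5, -5)) = 238*(-284/3 - (-130)*(-3 - 5)/3 - 11/3*(-5) - ⅓*(-5*(-3 - 5))*(-5)) = 238*(-284/3 - (-130)*(-8)/3 + 55/3 - ⅓*(-5*(-8))*(-5)) = 238*(-284/3 - 26/3*40 + 55/3 - ⅓*40*(-5)) = 238*(-284/3 - 1040/3 + 55/3 + 200/3) = 238*(-1069/3) = -254422/3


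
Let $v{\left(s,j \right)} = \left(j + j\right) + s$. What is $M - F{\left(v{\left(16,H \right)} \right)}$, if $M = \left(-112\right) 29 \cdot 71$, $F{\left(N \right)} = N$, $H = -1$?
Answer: $-230622$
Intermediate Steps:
$v{\left(s,j \right)} = s + 2 j$ ($v{\left(s,j \right)} = 2 j + s = s + 2 j$)
$M = -230608$ ($M = \left(-3248\right) 71 = -230608$)
$M - F{\left(v{\left(16,H \right)} \right)} = -230608 - \left(16 + 2 \left(-1\right)\right) = -230608 - \left(16 - 2\right) = -230608 - 14 = -230622$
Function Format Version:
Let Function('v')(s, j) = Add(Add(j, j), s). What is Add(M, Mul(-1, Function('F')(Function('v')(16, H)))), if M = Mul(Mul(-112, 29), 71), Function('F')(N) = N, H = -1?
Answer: -230622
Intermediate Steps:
Function('v')(s, j) = Add(s, Mul(2, j)) (Function('v')(s, j) = Add(Mul(2, j), s) = Add(s, Mul(2, j)))
M = -230608 (M = Mul(-3248, 71) = -230608)
Add(M, Mul(-1, Function('F')(Function('v')(16, H)))) = Add(-230608, Mul(-1, Add(16, Mul(2, -1)))) = Add(-230608, Mul(-1, Add(16, -2))) = Add(-230608, Mul(-1, 14)) = Add(-230608, -14) = -230622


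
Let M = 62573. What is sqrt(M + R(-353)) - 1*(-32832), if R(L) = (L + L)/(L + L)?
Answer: 32832 + sqrt(62574) ≈ 33082.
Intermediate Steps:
R(L) = 1 (R(L) = (2*L)/((2*L)) = (2*L)*(1/(2*L)) = 1)
sqrt(M + R(-353)) - 1*(-32832) = sqrt(62573 + 1) - 1*(-32832) = sqrt(62574) + 32832 = 32832 + sqrt(62574)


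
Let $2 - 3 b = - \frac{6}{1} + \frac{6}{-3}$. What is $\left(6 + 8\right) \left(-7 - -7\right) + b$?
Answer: $\frac{10}{3} \approx 3.3333$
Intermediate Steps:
$b = \frac{10}{3}$ ($b = \frac{2}{3} - \frac{- \frac{6}{1} + \frac{6}{-3}}{3} = \frac{2}{3} - \frac{\left(-6\right) 1 + 6 \left(- \frac{1}{3}\right)}{3} = \frac{2}{3} - \frac{-6 - 2}{3} = \frac{2}{3} - - \frac{8}{3} = \frac{2}{3} + \frac{8}{3} = \frac{10}{3} \approx 3.3333$)
$\left(6 + 8\right) \left(-7 - -7\right) + b = \left(6 + 8\right) \left(-7 - -7\right) + \frac{10}{3} = 14 \left(-7 + 7\right) + \frac{10}{3} = 14 \cdot 0 + \frac{10}{3} = 0 + \frac{10}{3} = \frac{10}{3}$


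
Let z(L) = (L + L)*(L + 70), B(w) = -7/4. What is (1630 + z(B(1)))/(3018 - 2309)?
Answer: 11129/5672 ≈ 1.9621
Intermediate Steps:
B(w) = -7/4 (B(w) = -7*¼ = -7/4)
z(L) = 2*L*(70 + L) (z(L) = (2*L)*(70 + L) = 2*L*(70 + L))
(1630 + z(B(1)))/(3018 - 2309) = (1630 + 2*(-7/4)*(70 - 7/4))/(3018 - 2309) = (1630 + 2*(-7/4)*(273/4))/709 = (1630 - 1911/8)*(1/709) = (11129/8)*(1/709) = 11129/5672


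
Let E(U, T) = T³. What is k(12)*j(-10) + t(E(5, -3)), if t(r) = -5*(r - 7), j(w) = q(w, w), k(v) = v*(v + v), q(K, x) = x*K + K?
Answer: 26090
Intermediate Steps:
q(K, x) = K + K*x (q(K, x) = K*x + K = K + K*x)
k(v) = 2*v² (k(v) = v*(2*v) = 2*v²)
j(w) = w*(1 + w)
t(r) = 35 - 5*r (t(r) = -5*(-7 + r) = 35 - 5*r)
k(12)*j(-10) + t(E(5, -3)) = (2*12²)*(-10*(1 - 10)) + (35 - 5*(-3)³) = (2*144)*(-10*(-9)) + (35 - 5*(-27)) = 288*90 + (35 + 135) = 25920 + 170 = 26090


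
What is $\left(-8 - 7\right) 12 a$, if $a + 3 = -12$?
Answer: $2700$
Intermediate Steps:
$a = -15$ ($a = -3 - 12 = -15$)
$\left(-8 - 7\right) 12 a = \left(-8 - 7\right) 12 \left(-15\right) = \left(-15\right) 12 \left(-15\right) = \left(-180\right) \left(-15\right) = 2700$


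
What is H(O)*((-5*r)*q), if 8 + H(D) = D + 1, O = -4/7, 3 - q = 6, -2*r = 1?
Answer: 795/14 ≈ 56.786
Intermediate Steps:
r = -½ (r = -½*1 = -½ ≈ -0.50000)
q = -3 (q = 3 - 1*6 = 3 - 6 = -3)
O = -4/7 (O = -4*⅐ = -4/7 ≈ -0.57143)
H(D) = -7 + D (H(D) = -8 + (D + 1) = -8 + (1 + D) = -7 + D)
H(O)*((-5*r)*q) = (-7 - 4/7)*(-5*(-½)*(-3)) = -265*(-3)/14 = -53/7*(-15/2) = 795/14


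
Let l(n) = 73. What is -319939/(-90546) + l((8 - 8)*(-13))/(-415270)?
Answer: 33213614668/9400259355 ≈ 3.5333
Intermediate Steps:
-319939/(-90546) + l((8 - 8)*(-13))/(-415270) = -319939/(-90546) + 73/(-415270) = -319939*(-1/90546) + 73*(-1/415270) = 319939/90546 - 73/415270 = 33213614668/9400259355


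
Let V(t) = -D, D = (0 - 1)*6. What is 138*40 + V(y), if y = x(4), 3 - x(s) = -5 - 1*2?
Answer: 5526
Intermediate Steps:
x(s) = 10 (x(s) = 3 - (-5 - 1*2) = 3 - (-5 - 2) = 3 - 1*(-7) = 3 + 7 = 10)
y = 10
D = -6 (D = -1*6 = -6)
V(t) = 6 (V(t) = -1*(-6) = 6)
138*40 + V(y) = 138*40 + 6 = 5520 + 6 = 5526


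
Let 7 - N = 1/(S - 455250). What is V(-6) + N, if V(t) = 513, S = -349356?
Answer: 418395121/804606 ≈ 520.00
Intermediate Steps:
N = 5632243/804606 (N = 7 - 1/(-349356 - 455250) = 7 - 1/(-804606) = 7 - 1*(-1/804606) = 7 + 1/804606 = 5632243/804606 ≈ 7.0000)
V(-6) + N = 513 + 5632243/804606 = 418395121/804606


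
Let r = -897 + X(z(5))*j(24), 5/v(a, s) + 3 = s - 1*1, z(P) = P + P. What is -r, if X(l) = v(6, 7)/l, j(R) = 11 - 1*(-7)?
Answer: 894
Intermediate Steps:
z(P) = 2*P
j(R) = 18 (j(R) = 11 + 7 = 18)
v(a, s) = 5/(-4 + s) (v(a, s) = 5/(-3 + (s - 1*1)) = 5/(-3 + (s - 1)) = 5/(-3 + (-1 + s)) = 5/(-4 + s))
X(l) = 5/(3*l) (X(l) = (5/(-4 + 7))/l = (5/3)/l = (5*(⅓))/l = 5/(3*l))
r = -894 (r = -897 + (5/(3*((2*5))))*18 = -897 + ((5/3)/10)*18 = -897 + ((5/3)*(⅒))*18 = -897 + (⅙)*18 = -897 + 3 = -894)
-r = -1*(-894) = 894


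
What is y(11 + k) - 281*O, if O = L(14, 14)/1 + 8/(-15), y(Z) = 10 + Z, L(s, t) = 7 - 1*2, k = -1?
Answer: -18527/15 ≈ -1235.1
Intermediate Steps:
L(s, t) = 5 (L(s, t) = 7 - 2 = 5)
O = 67/15 (O = 5/1 + 8/(-15) = 5*1 + 8*(-1/15) = 5 - 8/15 = 67/15 ≈ 4.4667)
y(11 + k) - 281*O = (10 + (11 - 1)) - 281*67/15 = (10 + 10) - 18827/15 = 20 - 18827/15 = -18527/15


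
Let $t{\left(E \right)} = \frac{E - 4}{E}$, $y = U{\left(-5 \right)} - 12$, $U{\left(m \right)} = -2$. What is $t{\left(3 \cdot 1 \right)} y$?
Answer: $\frac{14}{3} \approx 4.6667$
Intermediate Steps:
$y = -14$ ($y = -2 - 12 = -14$)
$t{\left(E \right)} = \frac{-4 + E}{E}$ ($t{\left(E \right)} = \frac{E - 4}{E} = \frac{-4 + E}{E}$)
$t{\left(3 \cdot 1 \right)} y = \frac{-4 + 3 \cdot 1}{3 \cdot 1} \left(-14\right) = \frac{-4 + 3}{3} \left(-14\right) = \frac{1}{3} \left(-1\right) \left(-14\right) = \left(- \frac{1}{3}\right) \left(-14\right) = \frac{14}{3}$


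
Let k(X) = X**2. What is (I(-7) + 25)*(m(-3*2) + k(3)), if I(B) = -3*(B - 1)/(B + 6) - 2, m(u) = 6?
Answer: -15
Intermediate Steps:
I(B) = -2 - 3*(-1 + B)/(6 + B) (I(B) = -3*(-1 + B)/(6 + B) - 2 = -2 - 3*(-1 + B)/(6 + B))
(I(-7) + 25)*(m(-3*2) + k(3)) = ((-9 - 5*(-7))/(6 - 7) + 25)*(6 + 3**2) = ((-9 + 35)/(-1) + 25)*(6 + 9) = (-1*26 + 25)*15 = (-26 + 25)*15 = -1*15 = -15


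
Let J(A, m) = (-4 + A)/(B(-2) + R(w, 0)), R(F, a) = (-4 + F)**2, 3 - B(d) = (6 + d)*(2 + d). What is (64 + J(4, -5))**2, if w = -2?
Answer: 4096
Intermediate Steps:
B(d) = 3 - (2 + d)*(6 + d) (B(d) = 3 - (6 + d)*(2 + d) = 3 - (2 + d)*(6 + d))
J(A, m) = -4/39 + A/39 (J(A, m) = (-4 + A)/((-9 - 1*(-2)**2 - 8*(-2)) + (-4 - 2)**2) = (-4 + A)/((-9 - 1*4 + 16) + (-6)**2) = (-4 + A)/((-9 - 4 + 16) + 36) = (-4 + A)/(3 + 36) = (-4 + A)/39 = (-4 + A)*(1/39) = -4/39 + A/39)
(64 + J(4, -5))**2 = (64 + (-4/39 + (1/39)*4))**2 = (64 + (-4/39 + 4/39))**2 = (64 + 0)**2 = 64**2 = 4096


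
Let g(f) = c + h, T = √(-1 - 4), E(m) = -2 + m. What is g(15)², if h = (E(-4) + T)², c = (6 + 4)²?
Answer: 16441 - 3144*I*√5 ≈ 16441.0 - 7030.2*I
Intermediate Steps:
c = 100 (c = 10² = 100)
T = I*√5 (T = √(-5) = I*√5 ≈ 2.2361*I)
h = (-6 + I*√5)² (h = ((-2 - 4) + I*√5)² = (-6 + I*√5)² ≈ 31.0 - 26.833*I)
g(f) = 100 + (6 - I*√5)²
g(15)² = (131 - 12*I*√5)²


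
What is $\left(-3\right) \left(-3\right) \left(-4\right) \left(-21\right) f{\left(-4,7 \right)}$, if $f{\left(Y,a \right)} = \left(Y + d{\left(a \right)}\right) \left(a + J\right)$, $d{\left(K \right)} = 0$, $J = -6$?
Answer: $-3024$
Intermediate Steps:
$f{\left(Y,a \right)} = Y \left(-6 + a\right)$ ($f{\left(Y,a \right)} = \left(Y + 0\right) \left(a - 6\right) = Y \left(-6 + a\right)$)
$\left(-3\right) \left(-3\right) \left(-4\right) \left(-21\right) f{\left(-4,7 \right)} = \left(-3\right) \left(-3\right) \left(-4\right) \left(-21\right) \left(- 4 \left(-6 + 7\right)\right) = 9 \left(-4\right) \left(-21\right) \left(\left(-4\right) 1\right) = \left(-36\right) \left(-21\right) \left(-4\right) = 756 \left(-4\right) = -3024$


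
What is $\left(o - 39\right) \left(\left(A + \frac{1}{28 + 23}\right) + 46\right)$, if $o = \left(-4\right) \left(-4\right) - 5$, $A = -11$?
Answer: $- \frac{50008}{51} \approx -980.55$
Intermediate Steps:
$o = 11$ ($o = 16 - 5 = 11$)
$\left(o - 39\right) \left(\left(A + \frac{1}{28 + 23}\right) + 46\right) = \left(11 - 39\right) \left(\left(-11 + \frac{1}{28 + 23}\right) + 46\right) = - 28 \left(\left(-11 + \frac{1}{51}\right) + 46\right) = - 28 \left(- \frac{560}{51} + 46\right) = \left(-28\right) \frac{1786}{51} = - \frac{50008}{51}$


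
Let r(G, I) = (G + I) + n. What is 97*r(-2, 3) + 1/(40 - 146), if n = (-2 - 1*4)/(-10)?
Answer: 82251/530 ≈ 155.19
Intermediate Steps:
n = 3/5 (n = (-2 - 4)*(-1/10) = -6*(-1/10) = 3/5 ≈ 0.60000)
r(G, I) = 3/5 + G + I (r(G, I) = (G + I) + 3/5 = 3/5 + G + I)
97*r(-2, 3) + 1/(40 - 146) = 97*(3/5 - 2 + 3) + 1/(40 - 146) = 97*(8/5) + 1/(-106) = 776/5 - 1/106 = 82251/530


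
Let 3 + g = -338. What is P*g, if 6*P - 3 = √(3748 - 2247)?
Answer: -341/2 - 341*√1501/6 ≈ -2372.4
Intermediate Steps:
g = -341 (g = -3 - 338 = -341)
P = ½ + √1501/6 (P = ½ + √(3748 - 2247)/6 = ½ + √1501/6 ≈ 6.9571)
P*g = (½ + √1501/6)*(-341) = -341/2 - 341*√1501/6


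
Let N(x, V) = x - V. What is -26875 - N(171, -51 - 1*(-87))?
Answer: -27010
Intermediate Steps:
-26875 - N(171, -51 - 1*(-87)) = -26875 - (171 - (-51 - 1*(-87))) = -26875 - (171 - (-51 + 87)) = -26875 - (171 - 1*36) = -26875 - (171 - 36) = -26875 - 1*135 = -26875 - 135 = -27010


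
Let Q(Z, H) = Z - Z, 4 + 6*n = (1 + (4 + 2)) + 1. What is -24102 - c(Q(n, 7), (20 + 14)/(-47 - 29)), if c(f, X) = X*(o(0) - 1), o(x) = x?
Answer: -915893/38 ≈ -24102.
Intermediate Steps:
n = ⅔ (n = -⅔ + ((1 + (4 + 2)) + 1)/6 = -⅔ + ((1 + 6) + 1)/6 = -⅔ + (7 + 1)/6 = -⅔ + (⅙)*8 = -⅔ + 4/3 = ⅔ ≈ 0.66667)
Q(Z, H) = 0
c(f, X) = -X (c(f, X) = X*(0 - 1) = X*(-1) = -X)
-24102 - c(Q(n, 7), (20 + 14)/(-47 - 29)) = -24102 - (-1)*(20 + 14)/(-47 - 29) = -24102 - (-1)*34/(-76) = -24102 - (-1)*34*(-1/76) = -24102 - (-1)*(-17)/38 = -24102 - 1*17/38 = -24102 - 17/38 = -915893/38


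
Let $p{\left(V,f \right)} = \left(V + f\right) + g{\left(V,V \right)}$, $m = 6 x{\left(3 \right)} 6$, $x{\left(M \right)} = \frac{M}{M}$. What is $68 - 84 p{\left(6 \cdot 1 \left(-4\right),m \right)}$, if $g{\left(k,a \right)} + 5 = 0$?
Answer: $-520$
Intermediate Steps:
$x{\left(M \right)} = 1$
$g{\left(k,a \right)} = -5$ ($g{\left(k,a \right)} = -5 + 0 = -5$)
$m = 36$ ($m = 6 \cdot 1 \cdot 6 = 6 \cdot 6 = 36$)
$p{\left(V,f \right)} = -5 + V + f$ ($p{\left(V,f \right)} = \left(V + f\right) - 5 = -5 + V + f$)
$68 - 84 p{\left(6 \cdot 1 \left(-4\right),m \right)} = 68 - 84 \left(-5 + 6 \cdot 1 \left(-4\right) + 36\right) = 68 - 84 \left(-5 + 6 \left(-4\right) + 36\right) = 68 - 84 \left(-5 - 24 + 36\right) = 68 - 588 = -520$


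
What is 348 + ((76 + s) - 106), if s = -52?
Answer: 266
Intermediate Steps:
348 + ((76 + s) - 106) = 348 + ((76 - 52) - 106) = 348 + (24 - 106) = 348 - 82 = 266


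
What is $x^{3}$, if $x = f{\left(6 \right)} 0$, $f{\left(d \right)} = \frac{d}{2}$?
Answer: $0$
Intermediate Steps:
$f{\left(d \right)} = \frac{d}{2}$ ($f{\left(d \right)} = d \frac{1}{2} = \frac{d}{2}$)
$x = 0$ ($x = \frac{1}{2} \cdot 6 \cdot 0 = 3 \cdot 0 = 0$)
$x^{3} = 0^{3} = 0$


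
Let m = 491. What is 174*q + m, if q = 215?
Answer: 37901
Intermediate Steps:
174*q + m = 174*215 + 491 = 37410 + 491 = 37901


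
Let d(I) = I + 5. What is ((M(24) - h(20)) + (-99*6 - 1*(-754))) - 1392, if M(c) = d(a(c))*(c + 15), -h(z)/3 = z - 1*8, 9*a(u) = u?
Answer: -897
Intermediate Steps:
a(u) = u/9
h(z) = 24 - 3*z (h(z) = -3*(z - 1*8) = -3*(z - 8) = -3*(-8 + z) = 24 - 3*z)
d(I) = 5 + I
M(c) = (5 + c/9)*(15 + c) (M(c) = (5 + c/9)*(c + 15) = (5 + c/9)*(15 + c))
((M(24) - h(20)) + (-99*6 - 1*(-754))) - 1392 = (((15 + 24)*(45 + 24)/9 - (24 - 3*20)) + (-99*6 - 1*(-754))) - 1392 = (((⅑)*39*69 - (24 - 60)) + (-594 + 754)) - 1392 = ((299 - 1*(-36)) + 160) - 1392 = ((299 + 36) + 160) - 1392 = (335 + 160) - 1392 = 495 - 1392 = -897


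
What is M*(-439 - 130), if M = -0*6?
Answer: 0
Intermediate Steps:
M = 0 (M = -2*0 = 0)
M*(-439 - 130) = 0*(-439 - 130) = 0*(-569) = 0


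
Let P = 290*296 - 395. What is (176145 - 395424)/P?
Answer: -219279/85445 ≈ -2.5663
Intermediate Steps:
P = 85445 (P = 85840 - 395 = 85445)
(176145 - 395424)/P = (176145 - 395424)/85445 = -219279*1/85445 = -219279/85445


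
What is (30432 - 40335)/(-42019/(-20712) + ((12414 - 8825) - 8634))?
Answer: 205110936/104450021 ≈ 1.9637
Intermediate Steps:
(30432 - 40335)/(-42019/(-20712) + ((12414 - 8825) - 8634)) = -9903/(-42019*(-1/20712) + (3589 - 8634)) = -9903/(42019/20712 - 5045) = -9903/(-104450021/20712) = -9903*(-20712/104450021) = 205110936/104450021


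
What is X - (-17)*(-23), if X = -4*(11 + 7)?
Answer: -463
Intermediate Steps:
X = -72 (X = -4*18 = -72)
X - (-17)*(-23) = -72 - (-17)*(-23) = -72 - 1*391 = -72 - 391 = -463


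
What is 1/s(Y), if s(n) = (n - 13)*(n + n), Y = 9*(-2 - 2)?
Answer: 1/3528 ≈ 0.00028345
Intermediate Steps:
Y = -36 (Y = 9*(-4) = -36)
s(n) = 2*n*(-13 + n) (s(n) = (-13 + n)*(2*n) = 2*n*(-13 + n))
1/s(Y) = 1/(2*(-36)*(-13 - 36)) = 1/(2*(-36)*(-49)) = 1/3528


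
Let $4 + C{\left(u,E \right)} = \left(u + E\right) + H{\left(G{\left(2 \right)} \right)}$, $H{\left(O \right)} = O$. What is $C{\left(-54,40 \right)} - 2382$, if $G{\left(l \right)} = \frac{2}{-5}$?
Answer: $- \frac{12002}{5} \approx -2400.4$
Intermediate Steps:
$G{\left(l \right)} = - \frac{2}{5}$ ($G{\left(l \right)} = 2 \left(- \frac{1}{5}\right) = - \frac{2}{5}$)
$C{\left(u,E \right)} = - \frac{22}{5} + E + u$ ($C{\left(u,E \right)} = -4 - \left(\frac{2}{5} - E - u\right) = -4 + \left(- \frac{2}{5} + E + u\right) = - \frac{22}{5} + E + u$)
$C{\left(-54,40 \right)} - 2382 = \left(- \frac{22}{5} + 40 - 54\right) - 2382 = - \frac{92}{5} - 2382 = - \frac{12002}{5}$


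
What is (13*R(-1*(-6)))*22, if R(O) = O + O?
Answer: 3432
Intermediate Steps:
R(O) = 2*O
(13*R(-1*(-6)))*22 = (13*(2*(-1*(-6))))*22 = (13*(2*6))*22 = (13*12)*22 = 156*22 = 3432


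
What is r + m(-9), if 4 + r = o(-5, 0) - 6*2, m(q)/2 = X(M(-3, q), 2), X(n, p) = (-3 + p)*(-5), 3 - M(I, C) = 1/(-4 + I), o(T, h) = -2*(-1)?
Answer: -4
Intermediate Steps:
o(T, h) = 2
M(I, C) = 3 - 1/(-4 + I)
X(n, p) = 15 - 5*p
m(q) = 10 (m(q) = 2*(15 - 5*2) = 2*(15 - 10) = 2*5 = 10)
r = -14 (r = -4 + (2 - 6*2) = -4 + (2 - 12) = -4 - 10 = -14)
r + m(-9) = -14 + 10 = -4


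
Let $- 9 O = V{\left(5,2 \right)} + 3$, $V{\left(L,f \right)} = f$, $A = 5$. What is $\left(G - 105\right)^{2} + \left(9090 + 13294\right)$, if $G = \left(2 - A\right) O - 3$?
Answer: $\frac{303217}{9} \approx 33691.0$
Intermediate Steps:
$O = - \frac{5}{9}$ ($O = - \frac{2 + 3}{9} = \left(- \frac{1}{9}\right) 5 = - \frac{5}{9} \approx -0.55556$)
$G = - \frac{4}{3}$ ($G = \left(2 - 5\right) \left(- \frac{5}{9}\right) - 3 = \left(-3\right) \left(- \frac{5}{9}\right) - 3 = \frac{5}{3} - 3 = - \frac{4}{3} \approx -1.3333$)
$\left(G - 105\right)^{2} + \left(9090 + 13294\right) = \left(- \frac{4}{3} - 105\right)^{2} + \left(9090 + 13294\right) = \left(- \frac{319}{3}\right)^{2} + 22384 = \frac{101761}{9} + 22384 = \frac{303217}{9}$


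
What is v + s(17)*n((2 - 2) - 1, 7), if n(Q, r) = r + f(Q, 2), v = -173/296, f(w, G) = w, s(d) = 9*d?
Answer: 271555/296 ≈ 917.42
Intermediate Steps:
v = -173/296 (v = -173*1/296 = -173/296 ≈ -0.58446)
n(Q, r) = Q + r (n(Q, r) = r + Q = Q + r)
v + s(17)*n((2 - 2) - 1, 7) = -173/296 + (9*17)*(((2 - 2) - 1) + 7) = -173/296 + 153*((0 - 1) + 7) = -173/296 + 153*(-1 + 7) = -173/296 + 153*6 = -173/296 + 918 = 271555/296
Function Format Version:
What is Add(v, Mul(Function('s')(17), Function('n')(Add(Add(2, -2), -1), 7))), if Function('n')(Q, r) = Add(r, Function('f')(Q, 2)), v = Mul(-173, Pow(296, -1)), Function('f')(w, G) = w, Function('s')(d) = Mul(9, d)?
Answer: Rational(271555, 296) ≈ 917.42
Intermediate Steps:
v = Rational(-173, 296) (v = Mul(-173, Rational(1, 296)) = Rational(-173, 296) ≈ -0.58446)
Function('n')(Q, r) = Add(Q, r) (Function('n')(Q, r) = Add(r, Q) = Add(Q, r))
Add(v, Mul(Function('s')(17), Function('n')(Add(Add(2, -2), -1), 7))) = Add(Rational(-173, 296), Mul(Mul(9, 17), Add(Add(Add(2, -2), -1), 7))) = Add(Rational(-173, 296), Mul(153, Add(Add(0, -1), 7))) = Add(Rational(-173, 296), Mul(153, Add(-1, 7))) = Add(Rational(-173, 296), Mul(153, 6)) = Add(Rational(-173, 296), 918) = Rational(271555, 296)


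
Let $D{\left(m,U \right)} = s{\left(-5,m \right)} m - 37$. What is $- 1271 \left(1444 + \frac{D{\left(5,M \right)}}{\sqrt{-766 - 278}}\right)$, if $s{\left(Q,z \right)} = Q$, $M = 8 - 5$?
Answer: $-1835324 - \frac{39401 i \sqrt{29}}{87} \approx -1.8353 \cdot 10^{6} - 2438.9 i$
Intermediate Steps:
$M = 3$ ($M = 8 - 5 = 3$)
$D{\left(m,U \right)} = -37 - 5 m$ ($D{\left(m,U \right)} = - 5 m - 37 = -37 - 5 m$)
$- 1271 \left(1444 + \frac{D{\left(5,M \right)}}{\sqrt{-766 - 278}}\right) = - 1271 \left(1444 + \frac{-37 - 25}{\sqrt{-766 - 278}}\right) = - 1271 \left(1444 + \frac{-37 - 25}{\sqrt{-1044}}\right) = - 1271 \left(1444 - \frac{62}{6 i \sqrt{29}}\right) = - 1271 \left(1444 - 62 \left(- \frac{i \sqrt{29}}{174}\right)\right) = - 1271 \left(1444 + \frac{31 i \sqrt{29}}{87}\right) = -1835324 - \frac{39401 i \sqrt{29}}{87}$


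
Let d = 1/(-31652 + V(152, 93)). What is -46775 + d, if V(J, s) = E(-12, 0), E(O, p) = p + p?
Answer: -1480522301/31652 ≈ -46775.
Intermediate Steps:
E(O, p) = 2*p
V(J, s) = 0 (V(J, s) = 2*0 = 0)
d = -1/31652 (d = 1/(-31652 + 0) = 1/(-31652) = -1/31652 ≈ -3.1594e-5)
-46775 + d = -46775 - 1/31652 = -1480522301/31652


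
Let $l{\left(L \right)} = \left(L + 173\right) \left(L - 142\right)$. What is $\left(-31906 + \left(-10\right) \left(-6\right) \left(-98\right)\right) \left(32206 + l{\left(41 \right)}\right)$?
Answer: $-400229312$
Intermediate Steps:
$l{\left(L \right)} = \left(-142 + L\right) \left(173 + L\right)$ ($l{\left(L \right)} = \left(173 + L\right) \left(-142 + L\right) = \left(-142 + L\right) \left(173 + L\right)$)
$\left(-31906 + \left(-10\right) \left(-6\right) \left(-98\right)\right) \left(32206 + l{\left(41 \right)}\right) = \left(-31906 + \left(-10\right) \left(-6\right) \left(-98\right)\right) \left(32206 + \left(-24566 + 41^{2} + 31 \cdot 41\right)\right) = \left(-31906 + 60 \left(-98\right)\right) \left(32206 + \left(-24566 + 1681 + 1271\right)\right) = \left(-31906 - 5880\right) \left(32206 - 21614\right) = \left(-37786\right) 10592 = -400229312$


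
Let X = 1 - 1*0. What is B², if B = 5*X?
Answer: 25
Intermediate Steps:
X = 1 (X = 1 + 0 = 1)
B = 5 (B = 5*1 = 5)
B² = 5² = 25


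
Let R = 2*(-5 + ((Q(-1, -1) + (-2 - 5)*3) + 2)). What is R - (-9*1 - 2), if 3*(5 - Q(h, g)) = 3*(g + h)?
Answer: -23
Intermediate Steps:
Q(h, g) = 5 - g - h (Q(h, g) = 5 - (g + h) = 5 - (3*g + 3*h)/3 = 5 + (-g - h) = 5 - g - h)
R = -34 (R = 2*(-5 + (((5 - 1*(-1) - 1*(-1)) + (-2 - 5)*3) + 2)) = 2*(-5 + (((5 + 1 + 1) - 7*3) + 2)) = 2*(-5 + ((7 - 21) + 2)) = 2*(-5 + (-14 + 2)) = 2*(-5 - 12) = 2*(-17) = -34)
R - (-9*1 - 2) = -34 - (-9*1 - 2) = -34 - (-9 - 2) = -34 - 1*(-11) = -34 + 11 = -23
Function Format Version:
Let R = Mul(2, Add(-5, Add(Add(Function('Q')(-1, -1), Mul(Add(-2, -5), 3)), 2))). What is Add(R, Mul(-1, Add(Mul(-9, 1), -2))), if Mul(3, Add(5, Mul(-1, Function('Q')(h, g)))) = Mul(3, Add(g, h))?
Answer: -23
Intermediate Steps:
Function('Q')(h, g) = Add(5, Mul(-1, g), Mul(-1, h)) (Function('Q')(h, g) = Add(5, Mul(Rational(-1, 3), Mul(3, Add(g, h)))) = Add(5, Mul(Rational(-1, 3), Add(Mul(3, g), Mul(3, h)))) = Add(5, Add(Mul(-1, g), Mul(-1, h))) = Add(5, Mul(-1, g), Mul(-1, h)))
R = -34 (R = Mul(2, Add(-5, Add(Add(Add(5, Mul(-1, -1), Mul(-1, -1)), Mul(Add(-2, -5), 3)), 2))) = Mul(2, Add(-5, Add(Add(Add(5, 1, 1), Mul(-7, 3)), 2))) = Mul(2, Add(-5, Add(Add(7, -21), 2))) = Mul(2, Add(-5, Add(-14, 2))) = Mul(2, Add(-5, -12)) = Mul(2, -17) = -34)
Add(R, Mul(-1, Add(Mul(-9, 1), -2))) = Add(-34, Mul(-1, Add(Mul(-9, 1), -2))) = Add(-34, Mul(-1, Add(-9, -2))) = Add(-34, Mul(-1, -11)) = Add(-34, 11) = -23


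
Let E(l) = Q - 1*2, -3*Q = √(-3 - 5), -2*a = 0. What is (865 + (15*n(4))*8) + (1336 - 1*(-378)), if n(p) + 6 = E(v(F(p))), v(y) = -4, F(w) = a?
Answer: 1619 - 80*I*√2 ≈ 1619.0 - 113.14*I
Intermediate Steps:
a = 0 (a = -½*0 = 0)
F(w) = 0
Q = -2*I*√2/3 (Q = -√(-3 - 5)/3 = -2*I*√2/3 ≈ -0.94281*I)
E(l) = -2 - 2*I*√2/3 (E(l) = -2*I*√2/3 - 1*2 = -2*I*√2/3 - 2 = -2 - 2*I*√2/3)
n(p) = -8 - 2*I*√2/3 (n(p) = -6 + (-2 - 2*I*√2/3) = -8 - 2*I*√2/3)
(865 + (15*n(4))*8) + (1336 - 1*(-378)) = (865 + (15*(-8 - 2*I*√2/3))*8) + (1336 - 1*(-378)) = (865 + (-120 - 10*I*√2)*8) + (1336 + 378) = (865 + (-960 - 80*I*√2)) + 1714 = (-95 - 80*I*√2) + 1714 = 1619 - 80*I*√2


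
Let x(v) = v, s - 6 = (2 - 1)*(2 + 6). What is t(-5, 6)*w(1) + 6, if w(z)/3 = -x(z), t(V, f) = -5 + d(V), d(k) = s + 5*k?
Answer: 54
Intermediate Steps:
s = 14 (s = 6 + (2 - 1)*(2 + 6) = 6 + 1*8 = 6 + 8 = 14)
d(k) = 14 + 5*k
t(V, f) = 9 + 5*V (t(V, f) = -5 + (14 + 5*V) = 9 + 5*V)
w(z) = -3*z (w(z) = 3*(-z) = -3*z)
t(-5, 6)*w(1) + 6 = (9 + 5*(-5))*(-3*1) + 6 = (9 - 25)*(-3) + 6 = -16*(-3) + 6 = 48 + 6 = 54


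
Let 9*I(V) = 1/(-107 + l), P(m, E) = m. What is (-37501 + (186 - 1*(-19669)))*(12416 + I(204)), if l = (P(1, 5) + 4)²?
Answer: -26948403587/123 ≈ -2.1909e+8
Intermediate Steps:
l = 25 (l = (1 + 4)² = 5² = 25)
I(V) = -1/738 (I(V) = 1/(9*(-107 + 25)) = (⅑)/(-82) = (⅑)*(-1/82) = -1/738)
(-37501 + (186 - 1*(-19669)))*(12416 + I(204)) = (-37501 + (186 - 1*(-19669)))*(12416 - 1/738) = (-37501 + (186 + 19669))*(9163007/738) = (-37501 + 19855)*(9163007/738) = -17646*9163007/738 = -26948403587/123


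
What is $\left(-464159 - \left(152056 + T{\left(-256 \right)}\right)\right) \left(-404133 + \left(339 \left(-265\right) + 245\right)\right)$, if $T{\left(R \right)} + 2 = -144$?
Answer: $304167434887$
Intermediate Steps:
$T{\left(R \right)} = -146$ ($T{\left(R \right)} = -2 - 144 = -146$)
$\left(-464159 - \left(152056 + T{\left(-256 \right)}\right)\right) \left(-404133 + \left(339 \left(-265\right) + 245\right)\right) = \left(-464159 - 151910\right) \left(-404133 + \left(339 \left(-265\right) + 245\right)\right) = \left(-464159 + \left(-152056 + 146\right)\right) \left(-404133 + \left(-89835 + 245\right)\right) = \left(-464159 - 151910\right) \left(-404133 - 89590\right) = \left(-616069\right) \left(-493723\right) = 304167434887$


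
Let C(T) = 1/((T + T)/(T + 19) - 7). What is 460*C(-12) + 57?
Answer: 941/73 ≈ 12.890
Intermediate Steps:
C(T) = 1/(-7 + 2*T/(19 + T)) (C(T) = 1/((2*T)/(19 + T) - 7) = 1/(2*T/(19 + T) - 7) = 1/(-7 + 2*T/(19 + T)))
460*C(-12) + 57 = 460*((-19 - 1*(-12))/(133 + 5*(-12))) + 57 = 460*((-19 + 12)/(133 - 60)) + 57 = 460*(-7/73) + 57 = -3220/73 + 57 = 941/73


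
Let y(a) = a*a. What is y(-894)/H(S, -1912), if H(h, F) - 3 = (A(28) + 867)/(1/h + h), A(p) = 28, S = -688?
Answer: 75662872884/160855 ≈ 4.7038e+5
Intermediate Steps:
y(a) = a²
H(h, F) = 3 + 895/(h + 1/h) (H(h, F) = 3 + (28 + 867)/(1/h + h) = 3 + 895/(h + 1/h))
y(-894)/H(S, -1912) = (-894)²/(((3 + 3*(-688)² + 895*(-688))/(1 + (-688)²))) = 799236/(((3 + 3*473344 - 615760)/(1 + 473344))) = 799236/(((3 + 1420032 - 615760)/473345)) = 799236/(((1/473345)*804275)) = 799236/(160855/94669) = 799236*(94669/160855) = 75662872884/160855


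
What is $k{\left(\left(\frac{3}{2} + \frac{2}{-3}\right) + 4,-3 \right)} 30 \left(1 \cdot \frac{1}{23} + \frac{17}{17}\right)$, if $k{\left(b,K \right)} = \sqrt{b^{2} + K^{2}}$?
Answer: $\frac{120 \sqrt{1165}}{23} \approx 178.08$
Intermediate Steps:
$k{\left(b,K \right)} = \sqrt{K^{2} + b^{2}}$
$k{\left(\left(\frac{3}{2} + \frac{2}{-3}\right) + 4,-3 \right)} 30 \left(1 \cdot \frac{1}{23} + \frac{17}{17}\right) = \sqrt{\left(-3\right)^{2} + \left(\left(\frac{3}{2} + \frac{2}{-3}\right) + 4\right)^{2}} \cdot 30 \left(1 \cdot \frac{1}{23} + \frac{17}{17}\right) = \sqrt{9 + \left(\left(3 \cdot \frac{1}{2} + 2 \left(- \frac{1}{3}\right)\right) + 4\right)^{2}} \cdot 30 \left(1 \cdot \frac{1}{23} + 17 \cdot \frac{1}{17}\right) = \sqrt{9 + \left(\left(\frac{3}{2} - \frac{2}{3}\right) + 4\right)^{2}} \cdot 30 \left(\frac{1}{23} + 1\right) = \sqrt{9 + \left(\frac{5}{6} + 4\right)^{2}} \cdot 30 \cdot \frac{24}{23} = \sqrt{9 + \left(\frac{29}{6}\right)^{2}} \cdot 30 \cdot \frac{24}{23} = \sqrt{9 + \frac{841}{36}} \cdot 30 \cdot \frac{24}{23} = \sqrt{\frac{1165}{36}} \cdot 30 \cdot \frac{24}{23} = \frac{\sqrt{1165}}{6} \cdot 30 \cdot \frac{24}{23} = 5 \sqrt{1165} \cdot \frac{24}{23} = \frac{120 \sqrt{1165}}{23}$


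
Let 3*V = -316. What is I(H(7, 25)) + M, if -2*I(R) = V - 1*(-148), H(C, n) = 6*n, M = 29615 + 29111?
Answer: 176114/3 ≈ 58705.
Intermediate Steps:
V = -316/3 (V = (1/3)*(-316) = -316/3 ≈ -105.33)
M = 58726
I(R) = -64/3 (I(R) = -(-316/3 - 1*(-148))/2 = -(-316/3 + 148)/2 = -1/2*128/3 = -64/3)
I(H(7, 25)) + M = -64/3 + 58726 = 176114/3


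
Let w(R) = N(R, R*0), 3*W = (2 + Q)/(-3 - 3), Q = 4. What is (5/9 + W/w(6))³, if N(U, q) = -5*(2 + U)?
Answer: 8365427/46656000 ≈ 0.17930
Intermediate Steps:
W = -⅓ (W = ((2 + 4)/(-3 - 3))/3 = (6/(-6))/3 = (6*(-⅙))/3 = (⅓)*(-1) = -⅓ ≈ -0.33333)
N(U, q) = -10 - 5*U
w(R) = -10 - 5*R
(5/9 + W/w(6))³ = (5/9 - 1/(3*(-10 - 5*6)))³ = (5*(⅑) - 1/(3*(-10 - 30)))³ = (5/9 - ⅓/(-40))³ = (5/9 - ⅓*(-1/40))³ = (5/9 + 1/120)³ = (203/360)³ = 8365427/46656000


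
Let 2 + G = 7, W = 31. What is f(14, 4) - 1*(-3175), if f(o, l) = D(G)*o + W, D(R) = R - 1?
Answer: 3262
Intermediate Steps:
G = 5 (G = -2 + 7 = 5)
D(R) = -1 + R
f(o, l) = 31 + 4*o (f(o, l) = (-1 + 5)*o + 31 = 4*o + 31 = 31 + 4*o)
f(14, 4) - 1*(-3175) = (31 + 4*14) - 1*(-3175) = (31 + 56) + 3175 = 87 + 3175 = 3262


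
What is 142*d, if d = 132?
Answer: 18744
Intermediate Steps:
142*d = 142*132 = 18744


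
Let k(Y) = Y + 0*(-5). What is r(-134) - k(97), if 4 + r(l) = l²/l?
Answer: -235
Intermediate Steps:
k(Y) = Y (k(Y) = Y + 0 = Y)
r(l) = -4 + l (r(l) = -4 + l²/l = -4 + l)
r(-134) - k(97) = (-4 - 134) - 1*97 = -138 - 97 = -235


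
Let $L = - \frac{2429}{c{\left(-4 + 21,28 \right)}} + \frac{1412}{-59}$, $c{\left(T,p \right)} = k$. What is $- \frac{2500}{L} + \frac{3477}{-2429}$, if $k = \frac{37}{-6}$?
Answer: $- \frac{8032184597}{980856919} \approx -8.1889$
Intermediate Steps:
$k = - \frac{37}{6}$ ($k = 37 \left(- \frac{1}{6}\right) = - \frac{37}{6} \approx -6.1667$)
$c{\left(T,p \right)} = - \frac{37}{6}$
$L = \frac{807622}{2183}$ ($L = - \frac{2429}{- \frac{37}{6}} + \frac{1412}{-59} = \left(-2429\right) \left(- \frac{6}{37}\right) + 1412 \left(- \frac{1}{59}\right) = \frac{14574}{37} - \frac{1412}{59} = \frac{807622}{2183} \approx 369.96$)
$- \frac{2500}{L} + \frac{3477}{-2429} = - \frac{2500}{\frac{807622}{2183}} + \frac{3477}{-2429} = \left(-2500\right) \frac{2183}{807622} + 3477 \left(- \frac{1}{2429}\right) = - \frac{2728750}{403811} - \frac{3477}{2429} = - \frac{8032184597}{980856919}$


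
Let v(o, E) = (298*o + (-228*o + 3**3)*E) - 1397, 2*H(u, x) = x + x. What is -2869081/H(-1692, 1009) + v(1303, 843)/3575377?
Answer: -10510328661923/3607555393 ≈ -2913.4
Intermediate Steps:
H(u, x) = x (H(u, x) = (x + x)/2 = (2*x)/2 = x)
v(o, E) = -1397 + 298*o + E*(27 - 228*o) (v(o, E) = (298*o + (-228*o + 27)*E) - 1397 = (298*o + (27 - 228*o)*E) - 1397 = (298*o + E*(27 - 228*o)) - 1397 = -1397 + 298*o + E*(27 - 228*o))
-2869081/H(-1692, 1009) + v(1303, 843)/3575377 = -2869081/1009 + (-1397 + 27*843 + 298*1303 - 228*843*1303)/3575377 = -2869081*1/1009 + (-1397 + 22761 + 388294 - 250441812)*(1/3575377) = -2869081/1009 - 250032154*1/3575377 = -2869081/1009 - 250032154/3575377 = -10510328661923/3607555393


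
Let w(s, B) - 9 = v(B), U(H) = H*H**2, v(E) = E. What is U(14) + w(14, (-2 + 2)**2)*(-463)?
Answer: -1423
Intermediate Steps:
U(H) = H**3
w(s, B) = 9 + B
U(14) + w(14, (-2 + 2)**2)*(-463) = 14**3 + (9 + (-2 + 2)**2)*(-463) = 2744 + (9 + 0**2)*(-463) = 2744 + (9 + 0)*(-463) = 2744 + 9*(-463) = 2744 - 4167 = -1423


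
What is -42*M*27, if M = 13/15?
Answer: -4914/5 ≈ -982.80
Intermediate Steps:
M = 13/15 (M = 13*(1/15) = 13/15 ≈ 0.86667)
-42*M*27 = -42*13/15*27 = -182/5*27 = -4914/5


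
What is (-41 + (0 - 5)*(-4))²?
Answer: 441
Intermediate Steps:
(-41 + (0 - 5)*(-4))² = (-41 - 5*(-4))² = (-41 + 20)² = (-21)² = 441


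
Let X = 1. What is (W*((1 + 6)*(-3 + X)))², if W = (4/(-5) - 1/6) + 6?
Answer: 1117249/225 ≈ 4965.5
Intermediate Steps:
W = 151/30 (W = (4*(-⅕) - 1*⅙) + 6 = (-⅘ - ⅙) + 6 = -29/30 + 6 = 151/30 ≈ 5.0333)
(W*((1 + 6)*(-3 + X)))² = (151*((1 + 6)*(-3 + 1))/30)² = (151*(7*(-2))/30)² = ((151/30)*(-14))² = (-1057/15)² = 1117249/225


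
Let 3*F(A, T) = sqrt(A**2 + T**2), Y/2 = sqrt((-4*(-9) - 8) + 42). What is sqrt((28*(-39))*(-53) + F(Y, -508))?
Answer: sqrt(520884 + 6*sqrt(64586))/3 ≈ 240.93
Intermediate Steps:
Y = 2*sqrt(70) (Y = 2*sqrt((-4*(-9) - 8) + 42) = 2*sqrt((36 - 8) + 42) = 2*sqrt(28 + 42) = 2*sqrt(70) ≈ 16.733)
F(A, T) = sqrt(A**2 + T**2)/3
sqrt((28*(-39))*(-53) + F(Y, -508)) = sqrt((28*(-39))*(-53) + sqrt((2*sqrt(70))**2 + (-508)**2)/3) = sqrt(-1092*(-53) + sqrt(280 + 258064)/3) = sqrt(57876 + sqrt(258344)/3) = sqrt(57876 + (2*sqrt(64586))/3) = sqrt(57876 + 2*sqrt(64586)/3)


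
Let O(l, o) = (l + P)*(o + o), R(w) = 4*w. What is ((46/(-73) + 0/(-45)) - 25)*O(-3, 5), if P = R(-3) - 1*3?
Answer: 336780/73 ≈ 4613.4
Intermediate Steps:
P = -15 (P = 4*(-3) - 1*3 = -12 - 3 = -15)
O(l, o) = 2*o*(-15 + l) (O(l, o) = (l - 15)*(o + o) = (-15 + l)*(2*o) = 2*o*(-15 + l))
((46/(-73) + 0/(-45)) - 25)*O(-3, 5) = ((46/(-73) + 0/(-45)) - 25)*(2*5*(-15 - 3)) = ((46*(-1/73) + 0*(-1/45)) - 25)*(2*5*(-18)) = ((-46/73 + 0) - 25)*(-180) = (-46/73 - 25)*(-180) = -1871/73*(-180) = 336780/73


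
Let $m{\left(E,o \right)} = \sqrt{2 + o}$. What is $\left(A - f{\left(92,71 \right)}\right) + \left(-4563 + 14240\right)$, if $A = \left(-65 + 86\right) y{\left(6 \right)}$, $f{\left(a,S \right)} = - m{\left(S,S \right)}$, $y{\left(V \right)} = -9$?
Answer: $9488 + \sqrt{73} \approx 9496.5$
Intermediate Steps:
$f{\left(a,S \right)} = - \sqrt{2 + S}$
$A = -189$ ($A = \left(-65 + 86\right) \left(-9\right) = 21 \left(-9\right) = -189$)
$\left(A - f{\left(92,71 \right)}\right) + \left(-4563 + 14240\right) = \left(-189 - - \sqrt{2 + 71}\right) + \left(-4563 + 14240\right) = \left(-189 - - \sqrt{73}\right) + 9677 = \left(-189 + \sqrt{73}\right) + 9677 = 9488 + \sqrt{73}$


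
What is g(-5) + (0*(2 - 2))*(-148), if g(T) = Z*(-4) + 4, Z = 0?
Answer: 4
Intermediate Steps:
g(T) = 4 (g(T) = 0*(-4) + 4 = 0 + 4 = 4)
g(-5) + (0*(2 - 2))*(-148) = 4 + (0*(2 - 2))*(-148) = 4 + (0*0)*(-148) = 4 + 0*(-148) = 4 + 0 = 4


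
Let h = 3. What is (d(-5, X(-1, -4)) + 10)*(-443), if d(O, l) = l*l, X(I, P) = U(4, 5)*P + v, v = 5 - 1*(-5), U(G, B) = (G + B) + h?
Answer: -644122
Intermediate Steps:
U(G, B) = 3 + B + G (U(G, B) = (G + B) + 3 = (B + G) + 3 = 3 + B + G)
v = 10 (v = 5 + 5 = 10)
X(I, P) = 10 + 12*P (X(I, P) = (3 + 5 + 4)*P + 10 = 12*P + 10 = 10 + 12*P)
d(O, l) = l²
(d(-5, X(-1, -4)) + 10)*(-443) = ((10 + 12*(-4))² + 10)*(-443) = ((10 - 48)² + 10)*(-443) = ((-38)² + 10)*(-443) = (1444 + 10)*(-443) = 1454*(-443) = -644122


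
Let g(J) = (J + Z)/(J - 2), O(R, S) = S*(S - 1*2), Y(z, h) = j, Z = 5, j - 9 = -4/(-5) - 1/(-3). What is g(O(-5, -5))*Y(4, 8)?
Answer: 1216/99 ≈ 12.283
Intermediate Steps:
j = 152/15 (j = 9 + (-4/(-5) - 1/(-3)) = 9 + (-4*(-⅕) - 1*(-⅓)) = 9 + (⅘ + ⅓) = 9 + 17/15 = 152/15 ≈ 10.133)
Y(z, h) = 152/15
O(R, S) = S*(-2 + S) (O(R, S) = S*(S - 2) = S*(-2 + S))
g(J) = (5 + J)/(-2 + J) (g(J) = (J + 5)/(J - 2) = (5 + J)/(-2 + J))
g(O(-5, -5))*Y(4, 8) = ((5 - 5*(-2 - 5))/(-2 - 5*(-2 - 5)))*(152/15) = ((5 - 5*(-7))/(-2 - 5*(-7)))*(152/15) = ((5 + 35)/(-2 + 35))*(152/15) = (40/33)*(152/15) = 1216/99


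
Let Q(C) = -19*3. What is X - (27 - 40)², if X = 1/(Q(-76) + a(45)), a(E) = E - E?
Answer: -9634/57 ≈ -169.02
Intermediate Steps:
Q(C) = -57
a(E) = 0
X = -1/57 (X = 1/(-57 + 0) = 1/(-57) = -1/57 ≈ -0.017544)
X - (27 - 40)² = -1/57 - (27 - 40)² = -1/57 - 1*(-13)² = -1/57 - 1*169 = -1/57 - 169 = -9634/57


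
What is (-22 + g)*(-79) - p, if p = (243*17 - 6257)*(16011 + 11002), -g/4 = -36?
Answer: 57420000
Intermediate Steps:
g = 144 (g = -4*(-36) = 144)
p = -57429638 (p = (4131 - 6257)*27013 = -2126*27013 = -57429638)
(-22 + g)*(-79) - p = (-22 + 144)*(-79) - 1*(-57429638) = 122*(-79) + 57429638 = -9638 + 57429638 = 57420000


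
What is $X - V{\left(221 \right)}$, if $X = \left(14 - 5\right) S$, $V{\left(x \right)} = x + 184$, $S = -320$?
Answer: $-3285$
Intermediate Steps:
$V{\left(x \right)} = 184 + x$
$X = -2880$ ($X = \left(14 - 5\right) \left(-320\right) = 9 \left(-320\right) = -2880$)
$X - V{\left(221 \right)} = -2880 - \left(184 + 221\right) = -2880 - 405 = -3285$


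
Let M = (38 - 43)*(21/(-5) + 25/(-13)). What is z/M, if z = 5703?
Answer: 74139/398 ≈ 186.28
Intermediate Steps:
M = 398/13 (M = -5*(21*(-⅕) + 25*(-1/13)) = -5*(-21/5 - 25/13) = -5*(-398/65) = 398/13 ≈ 30.615)
z/M = 5703/(398/13) = 5703*(13/398) = 74139/398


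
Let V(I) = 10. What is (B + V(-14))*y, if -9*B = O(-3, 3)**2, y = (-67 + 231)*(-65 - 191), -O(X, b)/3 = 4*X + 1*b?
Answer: 2980864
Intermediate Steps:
O(X, b) = -12*X - 3*b (O(X, b) = -3*(4*X + 1*b) = -3*(4*X + b) = -3*(b + 4*X) = -12*X - 3*b)
y = -41984 (y = 164*(-256) = -41984)
B = -81 (B = -(-12*(-3) - 3*3)**2/9 = -(36 - 9)**2/9 = -1/9*27**2 = -1/9*729 = -81)
(B + V(-14))*y = (-81 + 10)*(-41984) = -71*(-41984) = 2980864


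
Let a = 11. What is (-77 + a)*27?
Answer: -1782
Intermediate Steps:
(-77 + a)*27 = (-77 + 11)*27 = -66*27 = -1782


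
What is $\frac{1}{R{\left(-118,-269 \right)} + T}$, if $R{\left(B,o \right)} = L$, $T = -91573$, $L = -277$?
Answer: $- \frac{1}{91850} \approx -1.0887 \cdot 10^{-5}$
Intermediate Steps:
$R{\left(B,o \right)} = -277$
$\frac{1}{R{\left(-118,-269 \right)} + T} = \frac{1}{-277 - 91573} = \frac{1}{-91850} = - \frac{1}{91850}$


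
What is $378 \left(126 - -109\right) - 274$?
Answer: $88556$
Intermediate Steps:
$378 \left(126 - -109\right) - 274 = 378 \left(126 + 109\right) - 274 = 378 \cdot 235 - 274 = 88830 - 274 = 88556$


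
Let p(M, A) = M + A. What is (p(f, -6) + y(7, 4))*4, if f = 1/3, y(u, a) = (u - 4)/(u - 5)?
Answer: -50/3 ≈ -16.667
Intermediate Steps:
y(u, a) = (-4 + u)/(-5 + u)
f = 1/3 ≈ 0.33333
p(M, A) = A + M
(p(f, -6) + y(7, 4))*4 = ((-6 + 1/3) + (-4 + 7)/(-5 + 7))*4 = (-17/3 + 3/2)*4 = -25/6*4 = -50/3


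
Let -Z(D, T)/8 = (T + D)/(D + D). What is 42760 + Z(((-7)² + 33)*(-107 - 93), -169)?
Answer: 175299431/4100 ≈ 42756.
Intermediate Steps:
Z(D, T) = -4*(D + T)/D (Z(D, T) = -8*(T + D)/(D + D) = -8*(D + T)/(2*D) = -8*(D + T)*1/(2*D) = -4*(D + T)/D)
42760 + Z(((-7)² + 33)*(-107 - 93), -169) = 42760 + (-4 - 4*(-169)/((-7)² + 33)*(-107 - 93)) = 42760 + (-4 - 4*(-169)/(49 + 33)*(-200)) = 42760 + (-4 - 4*(-169)/82*(-200)) = 42760 + (-4 - 4*(-169)/(-16400)) = 42760 + (-4 - 4*(-169)*(-1/16400)) = 42760 + (-4 - 169/4100) = 42760 - 16569/4100 = 175299431/4100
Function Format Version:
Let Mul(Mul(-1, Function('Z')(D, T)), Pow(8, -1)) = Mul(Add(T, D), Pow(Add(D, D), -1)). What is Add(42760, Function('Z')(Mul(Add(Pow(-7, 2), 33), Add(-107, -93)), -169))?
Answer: Rational(175299431, 4100) ≈ 42756.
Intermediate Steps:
Function('Z')(D, T) = Mul(-4, Pow(D, -1), Add(D, T)) (Function('Z')(D, T) = Mul(-8, Mul(Add(T, D), Pow(Add(D, D), -1))) = Mul(-8, Mul(Add(D, T), Pow(Mul(2, D), -1))) = Mul(-8, Mul(Add(D, T), Mul(Rational(1, 2), Pow(D, -1)))) = Mul(-8, Mul(Rational(1, 2), Pow(D, -1), Add(D, T))) = Mul(-4, Pow(D, -1), Add(D, T)))
Add(42760, Function('Z')(Mul(Add(Pow(-7, 2), 33), Add(-107, -93)), -169)) = Add(42760, Add(-4, Mul(-4, -169, Pow(Mul(Add(Pow(-7, 2), 33), Add(-107, -93)), -1)))) = Add(42760, Add(-4, Mul(-4, -169, Pow(Mul(Add(49, 33), -200), -1)))) = Add(42760, Add(-4, Mul(-4, -169, Pow(Mul(82, -200), -1)))) = Add(42760, Add(-4, Mul(-4, -169, Pow(-16400, -1)))) = Add(42760, Add(-4, Mul(-4, -169, Rational(-1, 16400)))) = Add(42760, Add(-4, Rational(-169, 4100))) = Add(42760, Rational(-16569, 4100)) = Rational(175299431, 4100)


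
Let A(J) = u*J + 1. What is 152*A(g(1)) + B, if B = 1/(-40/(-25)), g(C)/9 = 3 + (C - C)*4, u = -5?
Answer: -162939/8 ≈ -20367.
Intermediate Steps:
g(C) = 27 (g(C) = 9*(3 + (C - C)*4) = 9*(3 + 0*4) = 9*(3 + 0) = 9*3 = 27)
B = 5/8 (B = 1/(-40*(-1/25)) = 1/(8/5) = 5/8 ≈ 0.62500)
A(J) = 1 - 5*J (A(J) = -5*J + 1 = 1 - 5*J)
152*A(g(1)) + B = 152*(1 - 5*27) + 5/8 = 152*(1 - 135) + 5/8 = 152*(-134) + 5/8 = -20368 + 5/8 = -162939/8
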